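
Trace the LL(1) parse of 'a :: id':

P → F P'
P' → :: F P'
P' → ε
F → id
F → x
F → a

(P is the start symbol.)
LL(1) parsing maintains a stack (initially the start symbol over $) and the input. At each step: if the stack top is a terminal, match it against the current input token; if it is a non-terminal N, replace it with the RHS of M[N, lookahead] (the unique production whose predict set contains the lookahead).

Stack is shown with the top on the left.

Stack      Input      Action
----------------------------
P $        a :: id $  output P → F P'
F P' $     a :: id $  output F → a
a P' $     a :: id $  match 'a'
P' $       :: id $    output P' → :: F P'
:: F P' $  :: id $    match '::'
F P' $     id $       output F → id
id P' $    id $       match 'id'
P' $       $          output P' → ε
$          $          accept

The string is accepted.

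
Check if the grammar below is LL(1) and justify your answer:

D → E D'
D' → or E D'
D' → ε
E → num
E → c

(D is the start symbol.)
A grammar is LL(1) if for each non-terminal N with multiple productions, the predict sets of those productions are pairwise disjoint, where PREDICT(N → α) = (FIRST(α) \ {ε}) ∪ (FOLLOW(N) if α ⇒* ε).

Relevant sets:
  FOLLOW(D') = { $ }

For D':
  PREDICT(D' → or E D') = { 'or' }
  PREDICT(D' → ε) = { $ }
For E:
  PREDICT(E → num) = { 'num' }
  PREDICT(E → c) = { 'c' }
D has a single production, so nothing to check there.

All predict sets are disjoint. The grammar IS LL(1).

Answer: Yes, the grammar is LL(1).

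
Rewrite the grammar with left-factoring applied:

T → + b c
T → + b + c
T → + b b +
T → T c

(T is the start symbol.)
T → + b T'
T' → c
T' → + c
T' → b +
T → T c

Left-factoring transforms A → αβ₁ | αβ₂ into A → αA' and A' → β₁ | β₂
(α is the longest common prefix among the alternatives). Repeat until
no nonterminal has two alternatives with a common prefix.

Round 1: T has alternatives sharing prefix '+ b'. Introduce T': T → + b T'
  Add: T' → c
  Add: T' → + c
  Add: T' → b +

No remaining common prefixes — done.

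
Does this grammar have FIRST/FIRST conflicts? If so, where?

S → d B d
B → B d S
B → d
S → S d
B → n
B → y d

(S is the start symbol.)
A FIRST/FIRST conflict occurs when two productions N → α and N → β for the same non-terminal have FIRST(α) ∩ FIRST(β) ≠ ∅ (with ε ∈ FIRST of a nullable right-hand side, so two nullable alternatives also conflict).

FIRST sets of the non-terminals at (or reachable through a nullable prefix from) the front of some alternative:
  FIRST(S) = { 'd' }
  FIRST(B) = { 'd', 'n', 'y' }

Productions for S:
  S → d B d: FIRST = { 'd' }
  S → S d: FIRST = { 'd' }
Productions for B:
  B → B d S: FIRST = { 'd', 'n', 'y' }
  B → d: FIRST = { 'd' }
  B → n: FIRST = { 'n' }
  B → y d: FIRST = { 'y' }

Conflict for S: S → d B d and S → S d
  Overlap: { 'd' }
Conflict for B: B → B d S and B → d
  Overlap: { 'd' }
Conflict for B: B → B d S and B → n
  Overlap: { 'n' }
Conflict for B: B → B d S and B → y d
  Overlap: { 'y' }

Answer: Yes. S → d B d / S → S d on { 'd' }; B → B d S / B → d on { 'd' }; B → B d S / B → n on { 'n' }; B → B d S / B → y d on { 'y' }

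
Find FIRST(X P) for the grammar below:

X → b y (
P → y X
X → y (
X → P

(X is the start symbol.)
{ 'b', 'y' }

FIRST sets of the non-terminals involved (from the grammar, by fixed-point iteration):
  FIRST(X) = { 'b', 'y' }

To compute FIRST(X P), process the symbols left to right:
Symbol X is a non-terminal. Add FIRST(X) \ {ε} = { 'b', 'y' }
X is not nullable (ε ∉ FIRST(X)), so stop here.
FIRST(X P) = { 'b', 'y' }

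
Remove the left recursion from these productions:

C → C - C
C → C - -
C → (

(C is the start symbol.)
C is directly left-recursive. The standard transformation for
  A → A α₁ | ... | A α_m | β₁ | ... | β_n
is
  A  → β₁ A' | ... | β_n A'
  A' → α₁ A' | ... | α_m A' | ε

C → ( becomes C → ( C'
C → C - C becomes C' → - C C'
C → C - - becomes C' → - - C'
Add C' → ε

Resulting grammar:
C → ( C'
C' → - C C'
C' → - - C'
C' → ε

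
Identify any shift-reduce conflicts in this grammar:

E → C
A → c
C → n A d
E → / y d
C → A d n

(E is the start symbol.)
Augment with E' → E and build the canonical LR(0) collection (I0 = CLOSURE({[E' → . E]}), then GOTO on every symbol after a dot until no new states appear). It has 13 states:
  I0: { [A → . c], [C → . A d n], [C → . n A d], [E → . / y d], [E → . C], [E' → . E] }  — shift
  I1: { [E → / . y d] }  — shift
  I2: { [C → A . d n] }  — shift
  I3: { [E → C .] }  — reduce
  I4: { [E' → E .] }  — accept
  I5: { [A → c .] }  — reduce
  I6: { [A → . c], [C → n . A d] }  — shift
  I7: { [C → n A . d] }  — shift
  I8: { [C → n A d .] }  — reduce
  I9: { [C → A d . n] }  — shift
  I10: { [C → A d n .] }  — reduce
  I11: { [E → / y . d] }  — shift
  I12: { [E → / y d .] }  — reduce

No state contains both a complete item and a shift item.

Answer: No shift-reduce conflicts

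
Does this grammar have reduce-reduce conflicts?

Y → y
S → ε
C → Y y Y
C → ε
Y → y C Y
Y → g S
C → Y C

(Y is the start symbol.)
Augment with Y' → Y and build the canonical LR(0) collection (I0 = CLOSURE({[Y' → . Y]}), then GOTO on every symbol after a dot until no new states appear). It has 11 states:
  I0: { [Y → . g S], [Y → . y C Y], [Y → . y], [Y' → . Y] }  — shift
  I1: { [Y' → Y .] }  — accept
  I2: { [S → .], [Y → g . S] }  — reduce
  I3: { [C → . Y C], [C → . Y y Y], [C → .], [Y → . g S], [Y → . y C Y], [Y → . y], [Y → y . C Y], [Y → y .] }  — shift, 2 reduces
  I4: { [Y → . g S], [Y → . y C Y], [Y → . y], [Y → y C . Y] }  — shift
  I5: { [C → . Y C], [C → . Y y Y], [C → .], [C → Y . C], [C → Y . y Y], [Y → . g S], [Y → . y C Y], [Y → . y] }  — shift, reduce
  I6: { [C → Y C .] }  — reduce
  I7: { [C → . Y C], [C → . Y y Y], [C → .], [C → Y y . Y], [Y → . g S], [Y → . y C Y], [Y → . y], [Y → y . C Y], [Y → y .] }  — shift, 2 reduces
  I8: { [C → . Y C], [C → . Y y Y], [C → .], [C → Y . C], [C → Y . y Y], [C → Y y Y .], [Y → . g S], [Y → . y C Y], [Y → . y] }  — shift, 2 reduces
  I9: { [Y → y C Y .] }  — reduce
  I10: { [Y → g S .] }  — reduce

I3 contains complete items [C → .], [Y → y .] — reduce-reduce conflict.
I7 contains complete items [C → .], [Y → y .] — reduce-reduce conflict.
I8 contains complete items [C → .], [C → Y y Y .] — reduce-reduce conflict.

Answer: Yes — I3: [C → .] vs [Y → y .]; I7: [C → .] vs [Y → y .]; I8: [C → .] vs [C → Y y Y .]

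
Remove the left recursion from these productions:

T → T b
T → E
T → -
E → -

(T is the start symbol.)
T is directly left-recursive. The standard transformation for
  A → A α₁ | ... | A α_m | β₁ | ... | β_n
is
  A  → β₁ A' | ... | β_n A'
  A' → α₁ A' | ... | α_m A' | ε

T → E becomes T → E T'
T → - becomes T → - T'
T → T b becomes T' → b T'
Add T' → ε

Productions for other non-terminals are unchanged:
  E → -

Resulting grammar:
T → E T'
T → - T'
T' → b T'
T' → ε
E → -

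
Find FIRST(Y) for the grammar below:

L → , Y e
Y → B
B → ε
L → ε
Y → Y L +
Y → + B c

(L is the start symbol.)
FIRST sets of the other non-terminals involved (by the same procedure, iterated to a fixed point):
  FIRST(B) = { ε }
  FIRST(L) = { ',', ε }

From Y → B:
  - B is a non-terminal: add FIRST(B) \ {ε} = { }
    B is nullable and nothing follows, so the whole right-hand side can vanish: ε ∈ FIRST(Y)
From Y → Y L +:
  - Y is the symbol being defined: contributes nothing new
    Y is nullable, so continue to the next symbol
  - L is a non-terminal: add FIRST(L) \ {ε} = { ',' }
    L is nullable, so continue to the next symbol
  - '+' is a terminal: add '+' and stop
From Y → + B c:
  - '+' is a terminal: add '+' and stop

Collecting: FIRST(Y) = { '+', ',', ε }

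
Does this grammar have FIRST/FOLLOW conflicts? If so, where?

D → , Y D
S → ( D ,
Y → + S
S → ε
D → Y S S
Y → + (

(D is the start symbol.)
Nullable non-terminals: S.

S: nullable alternative(s) S → ε; FOLLOW(S) = { $, '(', '+', ',' }
  S → ( D ,: FIRST \ {ε} = { '(' } — overlaps FOLLOW(S) on { '(' }: CONFLICT
  S → ε: FIRST \ {ε} = { } — this is the only nullable alternative, skip

D, Y have no nullable alternative, so no FIRST/FOLLOW check is needed there.

So the grammar has 1 FIRST/FOLLOW conflict (marked CONFLICT above).

Answer: Yes. S → '(' D ',' with FOLLOW(S) on { '(' }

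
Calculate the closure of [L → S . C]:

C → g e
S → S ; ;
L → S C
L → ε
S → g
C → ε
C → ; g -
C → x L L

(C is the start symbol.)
To compute CLOSURE, for each item [A → α.Bβ] where B is a non-terminal, add [B → .γ] for all productions B → γ; repeat for the newly added items until nothing changes.

Start with: [L → S . C]
  [L → S . C] has the dot before C: add [C → . g e], [C → .], [C → . ; g -], [C → . x L L]
No further items can be added.

CLOSURE = { [C → . ; g -], [C → . g e], [C → . x L L], [C → .], [L → S . C] }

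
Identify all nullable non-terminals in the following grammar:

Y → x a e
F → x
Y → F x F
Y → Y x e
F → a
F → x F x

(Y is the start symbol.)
A non-terminal is nullable if it can derive ε (the empty string): either it has an ε-production, or it has a production whose right-hand side consists entirely of nullable non-terminals.

There are no ε-productions, so no non-terminal can derive ε.
No non-terminals are nullable.

Answer: None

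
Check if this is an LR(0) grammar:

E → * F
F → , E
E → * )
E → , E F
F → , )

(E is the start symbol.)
A grammar is LR(0) if no state in the canonical LR(0) collection has:
  - both a shift item (dot before a terminal) and a complete item (shift-reduce conflict), or
  - two or more complete items (reduce-reduce conflict; the accept item [E' → E .] counts as a complete item here).

Augment with E' → E and build the canonical LR(0) collection (I0 = CLOSURE({[E' → . E]}), then GOTO on every symbol after a dot until no new states appear). It has 11 states:
  I0: { [E → . * )], [E → . * F], [E → . , E F], [E' → . E] }  — shift
  I1: { [E → * . )], [E → * . F], [F → . , )], [F → . , E] }  — shift
  I2: { [E → , . E F], [E → . * )], [E → . * F], [E → . , E F] }  — shift
  I3: { [E' → E .] }  — accept
  I4: { [E → , E . F], [F → . , )], [F → . , E] }  — shift
  I5: { [E → . * )], [E → . * F], [E → . , E F], [F → , . )], [F → , . E] }  — shift
  I6: { [E → , E F .] }  — reduce
  I7: { [F → , ) .] }  — reduce
  I8: { [F → , E .] }  — reduce
  I9: { [E → * ) .] }  — reduce
  I10: { [E → * F .] }  — reduce

Every state is either a pure shift/goto state or contains exactly one complete item and nothing to shift — no conflicts. The grammar is LR(0).

Answer: Yes, the grammar is LR(0)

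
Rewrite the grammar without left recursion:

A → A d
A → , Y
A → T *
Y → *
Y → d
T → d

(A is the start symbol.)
A → , Y A'
A → T * A'
A' → d A'
A' → ε
Y → *
Y → d
T → d

A is directly left-recursive. The standard transformation for
  A → A α₁ | ... | A α_m | β₁ | ... | β_n
is
  A  → β₁ A' | ... | β_n A'
  A' → α₁ A' | ... | α_m A' | ε

A → , Y becomes A → , Y A'
A → T * becomes A → T * A'
A → A d becomes A' → d A'
Add A' → ε

Productions for other non-terminals are unchanged:
  Y → *
  Y → d
  T → d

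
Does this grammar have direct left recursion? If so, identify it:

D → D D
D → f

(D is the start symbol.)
Yes, D is left-recursive

Direct left recursion occurs when N → N α for some non-terminal N (the right-hand side begins with the left-hand side itself).

D → D D: LEFT RECURSIVE (starts with D)
D → f: starts with f

The grammar has direct left recursion on: D.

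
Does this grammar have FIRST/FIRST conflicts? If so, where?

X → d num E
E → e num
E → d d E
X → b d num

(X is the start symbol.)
No FIRST/FIRST conflicts.

Productions for X:
  X → d num E: FIRST = { 'd' }
  X → b d num: FIRST = { 'b' }
Productions for E:
  E → e num: FIRST = { 'e' }
  E → d d E: FIRST = { 'd' }

All alternatives of each non-terminal have pairwise disjoint FIRST sets.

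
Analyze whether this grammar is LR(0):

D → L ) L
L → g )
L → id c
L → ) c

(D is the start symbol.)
Yes, the grammar is LR(0)

A grammar is LR(0) if no state in the canonical LR(0) collection has:
  - both a shift item (dot before a terminal) and a complete item (shift-reduce conflict), or
  - two or more complete items (reduce-reduce conflict; the accept item [D' → D .] counts as a complete item here).

Augment with D' → D and build the canonical LR(0) collection (I0 = CLOSURE({[D' → . D]}), then GOTO on every symbol after a dot until no new states appear). It has 11 states:
  I0: { [D → . L ) L], [D' → . D], [L → . ) c], [L → . g )], [L → . id c] }  — shift
  I1: { [L → ) . c] }  — shift
  I2: { [D' → D .] }  — accept
  I3: { [D → L . ) L] }  — shift
  I4: { [L → g . )] }  — shift
  I5: { [L → id . c] }  — shift
  I6: { [L → id c .] }  — reduce
  I7: { [L → g ) .] }  — reduce
  I8: { [D → L ) . L], [L → . ) c], [L → . g )], [L → . id c] }  — shift
  I9: { [D → L ) L .] }  — reduce
  I10: { [L → ) c .] }  — reduce

Every state is either a pure shift/goto state or contains exactly one complete item and nothing to shift — no conflicts. The grammar is LR(0).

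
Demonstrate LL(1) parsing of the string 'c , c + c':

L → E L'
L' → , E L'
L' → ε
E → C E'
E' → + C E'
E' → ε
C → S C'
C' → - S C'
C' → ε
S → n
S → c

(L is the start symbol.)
Stack is shown with the top on the left.

Stack         Input        Action
---------------------------------
L $           c , c + c $  output L → E L'
E L' $        c , c + c $  output E → C E'
C E' L' $     c , c + c $  output C → S C'
S C' E' L' $  c , c + c $  output S → c
c C' E' L' $  c , c + c $  match 'c'
C' E' L' $    , c + c $    output C' → ε
E' L' $       , c + c $    output E' → ε
L' $          , c + c $    output L' → , E L'
, E L' $      , c + c $    match ','
E L' $        c + c $      output E → C E'
C E' L' $     c + c $      output C → S C'
S C' E' L' $  c + c $      output S → c
c C' E' L' $  c + c $      match 'c'
C' E' L' $    + c $        output C' → ε
E' L' $       + c $        output E' → + C E'
+ C E' L' $   + c $        match '+'
C E' L' $     c $          output C → S C'
S C' E' L' $  c $          output S → c
c C' E' L' $  c $          match 'c'
C' E' L' $    $            output C' → ε
E' L' $       $            output E' → ε
L' $          $            output L' → ε
$             $            accept

The string is accepted.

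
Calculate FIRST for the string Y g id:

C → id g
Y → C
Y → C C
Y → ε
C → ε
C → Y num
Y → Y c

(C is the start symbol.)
FIRST sets of the non-terminals involved (from the grammar, by fixed-point iteration):
  FIRST(Y) = { 'c', 'id', 'num', ε }

To compute FIRST(Y g id), process the symbols left to right:
Symbol Y is a non-terminal. Add FIRST(Y) \ {ε} = { 'c', 'id', 'num' }
Y is nullable (ε ∈ FIRST(Y)), continue to the next symbol.
Symbol g is a terminal. Add 'g' and stop.
FIRST(Y g id) = { 'c', 'g', 'id', 'num' }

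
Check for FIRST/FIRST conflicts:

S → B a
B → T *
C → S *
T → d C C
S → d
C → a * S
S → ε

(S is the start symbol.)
Yes. S → B a / S → d on { 'd' }

A FIRST/FIRST conflict occurs when two productions N → α and N → β for the same non-terminal have FIRST(α) ∩ FIRST(β) ≠ ∅ (with ε ∈ FIRST of a nullable right-hand side, so two nullable alternatives also conflict).

FIRST sets of the non-terminals at (or reachable through a nullable prefix from) the front of some alternative:
  FIRST(B) = { 'd' }
  FIRST(S) = { 'd', ε }

Productions for S:
  S → B a: FIRST = { 'd' }
  S → d: FIRST = { 'd' }
  S → ε: FIRST = { ε }
Productions for C:
  C → S *: FIRST = { '*', 'd' }
  C → a * S: FIRST = { 'a' }
B, T have only one production, so no FIRST/FIRST conflict is possible there.

Conflict for S: S → B a and S → d
  Overlap: { 'd' }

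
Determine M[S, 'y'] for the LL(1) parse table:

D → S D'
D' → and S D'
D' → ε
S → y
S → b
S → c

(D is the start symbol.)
S → y

To find M[S, 'y'], we find productions for S where 'y' is in the predict set (PREDICT(N → α) = (FIRST(α) \ {ε}) ∪ (FOLLOW(N) if α ⇒* ε)).

S → y: PREDICT = { 'y' }
  'y' is in predict set, so this production goes in M[S, 'y']
S → b: PREDICT = { 'b' }
S → c: PREDICT = { 'c' }

M[S, 'y'] = S → y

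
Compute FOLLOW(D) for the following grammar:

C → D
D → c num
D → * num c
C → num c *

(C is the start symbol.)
To compute FOLLOW(D), find every occurrence of D on a right-hand side N → α D β: add FIRST(β) \ {ε}, and if β is empty or nullable also add FOLLOW(N). Iterate to a fixed point.

In C → D: D is at the end, add FOLLOW(C)

The FOLLOW sets referred to above (computed the same way, to a fixed point):
  FOLLOW(C) = { $ }

Taking the union: FOLLOW(D) = { $ }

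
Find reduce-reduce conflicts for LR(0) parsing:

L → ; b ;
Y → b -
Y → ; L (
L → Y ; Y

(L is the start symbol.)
A reduce-reduce conflict occurs when an LR(0) state has two complete items [A → α .] and [B → β .] — both call for a reduction, and with no lookahead the parser cannot choose between them.

Augment with L' → L and build the canonical LR(0) collection (I0 = CLOSURE({[L' → . L]}), then GOTO on every symbol after a dot until no new states appear). It has 13 states:
  I0: { [L → . ; b ;], [L → . Y ; Y], [L' → . L], [Y → . ; L (], [Y → . b -] }  — shift
  I1: { [L → . ; b ;], [L → . Y ; Y], [L → ; . b ;], [Y → . ; L (], [Y → . b -], [Y → ; . L (] }  — shift
  I2: { [L' → L .] }  — accept
  I3: { [L → Y . ; Y] }  — shift
  I4: { [Y → b . -] }  — shift
  I5: { [Y → b - .] }  — reduce
  I6: { [L → Y ; . Y], [Y → . ; L (], [Y → . b -] }  — shift
  I7: { [L → . ; b ;], [L → . Y ; Y], [Y → . ; L (], [Y → . b -], [Y → ; . L (] }  — shift
  I8: { [L → Y ; Y .] }  — reduce
  I9: { [Y → ; L . (] }  — shift
  I10: { [Y → ; L ( .] }  — reduce
  I11: { [L → ; b . ;], [Y → b . -] }  — shift
  I12: { [L → ; b ; .] }  — reduce

No state contains more than one complete item.

Answer: No reduce-reduce conflicts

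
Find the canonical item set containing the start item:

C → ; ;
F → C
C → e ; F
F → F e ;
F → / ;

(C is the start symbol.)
{ [C → . ; ;], [C → . e ; F], [C' → . C] }

First, augment the grammar with C' → C
I₀ = CLOSURE({ [C' → . C] }):
  [C' → . C] has the dot before C: add [C → . ; ;], [C → . e ; F]
No further items can be added.

I₀ = { [C → . ; ;], [C → . e ; F], [C' → . C] }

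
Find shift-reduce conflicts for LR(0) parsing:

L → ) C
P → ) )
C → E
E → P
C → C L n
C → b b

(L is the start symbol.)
Yes — I4: [L → ) C .] vs [L → . ) C]

A shift-reduce conflict occurs when an LR(0) state has both:
  - a complete (reduce) item [A → α .] (dot at the end), and
  - a shift item [B → β . c γ] (dot before a terminal).

Augment with L' → L and build the canonical LR(0) collection (I0 = CLOSURE({[L' → . L]}), then GOTO on every symbol after a dot until no new states appear). It has 12 states:
  I0: { [L → . ) C], [L' → . L] }  — shift
  I1: { [C → . C L n], [C → . E], [C → . b b], [E → . P], [L → ) . C], [P → . ) )] }  — shift
  I2: { [L' → L .] }  — accept
  I3: { [P → ) . )] }  — shift
  I4: { [C → C . L n], [L → ) C .], [L → . ) C] }  — shift, reduce
  I5: { [C → E .] }  — reduce
  I6: { [E → P .] }  — reduce
  I7: { [C → b . b] }  — shift
  I8: { [C → b b .] }  — reduce
  I9: { [C → C L . n] }  — shift
  I10: { [C → C L n .] }  — reduce
  I11: { [P → ) ) .] }  — reduce

I4 contains reduce item [L → ) C .] and shift item [L → . ) C] — shift-reduce conflict.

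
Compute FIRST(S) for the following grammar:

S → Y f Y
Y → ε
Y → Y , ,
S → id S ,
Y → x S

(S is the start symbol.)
FIRST sets of the other non-terminals involved (by the same procedure, iterated to a fixed point):
  FIRST(Y) = { ',', 'x', ε }

From S → Y f Y:
  - Y is a non-terminal: add FIRST(Y) \ {ε} = { ',', 'x' }
    Y is nullable, so continue to the next symbol
  - f is a terminal: add 'f' and stop
From S → id S ,:
  - id is a terminal: add 'id' and stop

Collecting: FIRST(S) = { ',', 'f', 'id', 'x' }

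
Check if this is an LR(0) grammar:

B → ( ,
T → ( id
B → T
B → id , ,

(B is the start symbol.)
Augment with B' → B and build the canonical LR(0) collection (I0 = CLOSURE({[B' → . B]}), then GOTO on every symbol after a dot until no new states appear). It has 9 states:
  I0: { [B → . ( ,], [B → . T], [B → . id , ,], [B' → . B], [T → . ( id] }  — shift
  I1: { [B → ( . ,], [T → ( . id] }  — shift
  I2: { [B' → B .] }  — accept
  I3: { [B → T .] }  — reduce
  I4: { [B → id . , ,] }  — shift
  I5: { [B → id , . ,] }  — shift
  I6: { [B → id , , .] }  — reduce
  I7: { [B → ( , .] }  — reduce
  I8: { [T → ( id .] }  — reduce

Every state is either a pure shift/goto state or contains exactly one complete item and nothing to shift — no conflicts. The grammar is LR(0).

Answer: Yes, the grammar is LR(0)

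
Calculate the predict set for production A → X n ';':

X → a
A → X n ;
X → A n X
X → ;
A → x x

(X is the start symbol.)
PREDICT(A → X n ';') = (FIRST(RHS) \ {ε}) ∪ (FOLLOW(A) if ε ∈ FIRST(RHS), i.e. RHS ⇒* ε)
FIRST(X) = { ';', 'a', 'x' }
FIRST(X n ';') = { ';', 'a', 'x' }
ε ∉ FIRST(X n ';'), so FOLLOW(A) is not added.
PREDICT(A → X n ';') = { ';', 'a', 'x' }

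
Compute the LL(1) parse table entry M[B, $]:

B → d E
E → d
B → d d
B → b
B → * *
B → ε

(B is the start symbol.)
To find M[B, $], we find productions for B where $ is in the predict set (PREDICT(N → α) = (FIRST(α) \ {ε}) ∪ (FOLLOW(N) if α ⇒* ε)).

Relevant sets:
  FOLLOW(B) = { $ }

B → d E: PREDICT = { 'd' }
B → d d: PREDICT = { 'd' }
B → b: PREDICT = { 'b' }
B → * *: PREDICT = { '*' }
B → ε: PREDICT = { $ }
  $ is in predict set, so this production goes in M[B, $]

M[B, $] = B → ε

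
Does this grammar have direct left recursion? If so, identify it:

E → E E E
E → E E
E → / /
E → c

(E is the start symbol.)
Yes, E is left-recursive

Direct left recursion occurs when N → N α for some non-terminal N (the right-hand side begins with the left-hand side itself).

E → E E E: LEFT RECURSIVE (starts with E)
E → E E: LEFT RECURSIVE (starts with E)
E → / /: starts with '/'
E → c: starts with c

The grammar has direct left recursion on: E.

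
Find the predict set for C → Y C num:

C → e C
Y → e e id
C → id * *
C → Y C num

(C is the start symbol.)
PREDICT(C → Y C num) = (FIRST(RHS) \ {ε}) ∪ (FOLLOW(C) if ε ∈ FIRST(RHS), i.e. RHS ⇒* ε)
FIRST(Y) = { 'e' }
FIRST(Y C num) = { 'e' }
ε ∉ FIRST(Y C num), so FOLLOW(C) is not added.
PREDICT(C → Y C num) = { 'e' }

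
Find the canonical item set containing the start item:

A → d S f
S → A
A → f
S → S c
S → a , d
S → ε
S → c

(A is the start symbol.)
First, augment the grammar with A' → A
I₀ = CLOSURE({ [A' → . A] }):
  [A' → . A] has the dot before A: add [A → . d S f], [A → . f]
No further items can be added.

I₀ = { [A → . d S f], [A → . f], [A' → . A] }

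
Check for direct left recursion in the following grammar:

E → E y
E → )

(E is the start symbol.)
E → E y: LEFT RECURSIVE (starts with E)
E → ): starts with ')'

The grammar has direct left recursion on: E.

Answer: Yes, E is left-recursive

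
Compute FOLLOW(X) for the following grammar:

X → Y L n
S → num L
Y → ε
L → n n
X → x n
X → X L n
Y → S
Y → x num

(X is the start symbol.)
To compute FOLLOW(X), find every occurrence of X on a right-hand side N → α X β: add FIRST(β) \ {ε}, and if β is empty or nullable also add FOLLOW(N). Iterate to a fixed point.

X is the start symbol, so $ ∈ FOLLOW(X).
In X → X L n: X is followed by L n, add FIRST(L n) \ {ε} = { 'n' }

Taking the union: FOLLOW(X) = { $, 'n' }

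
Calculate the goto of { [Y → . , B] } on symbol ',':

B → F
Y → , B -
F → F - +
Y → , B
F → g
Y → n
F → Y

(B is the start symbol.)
{ [B → . F], [F → . F - +], [F → . Y], [F → . g], [Y → , . B], [Y → . , B -], [Y → . , B], [Y → . n] }

GOTO(I, ',') = CLOSURE({ [A → αX.β] : [A → α.Xβ] ∈ I, X = ',' })

Items with dot before ',', with the dot advanced:
  [Y → . , B] → [Y → , . B]
Closure of the advanced items:
  [Y → , . B] has the dot before B: add [B → . F]
  [B → . F] has the dot before F: add [F → . F - +], [F → . g], [F → . Y]
  [F → . Y] has the dot before Y: add [Y → . , B -], [Y → . , B], [Y → . n]

GOTO = { [B → . F], [F → . F - +], [F → . Y], [F → . g], [Y → , . B], [Y → . , B -], [Y → . , B], [Y → . n] }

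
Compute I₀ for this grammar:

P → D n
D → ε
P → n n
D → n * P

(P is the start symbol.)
{ [D → . n * P], [D → .], [P → . D n], [P → . n n], [P' → . P] }

First, augment the grammar with P' → P
I₀ = CLOSURE({ [P' → . P] }):
  [P' → . P] has the dot before P: add [P → . D n], [P → . n n]
  [P → . D n] has the dot before D: add [D → .], [D → . n * P]
No further items can be added.

I₀ = { [D → . n * P], [D → .], [P → . D n], [P → . n n], [P' → . P] }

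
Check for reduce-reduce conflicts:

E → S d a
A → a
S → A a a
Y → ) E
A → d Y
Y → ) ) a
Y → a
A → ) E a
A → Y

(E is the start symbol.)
Yes — I6: [A → a .] vs [Y → a .]; I14: [A → a .] vs [Y → ) ) a .]

A reduce-reduce conflict occurs when an LR(0) state has two complete items [A → α .] and [B → β .] — both call for a reduction, and with no lookahead the parser cannot choose between them.

Augment with E' → E and build the canonical LR(0) collection (I0 = CLOSURE({[E' → . E]}), then GOTO on every symbol after a dot until no new states appear). It has 20 states:
  I0: { [A → . ) E a], [A → . Y], [A → . a], [A → . d Y], [E → . S d a], [E' → . E], [S → . A a a], [Y → . ) ) a], [Y → . ) E], [Y → . a] }  — shift
  I1: { [A → ) . E a], [A → . ) E a], [A → . Y], [A → . a], [A → . d Y], [E → . S d a], [S → . A a a], [Y → ) . ) a], [Y → ) . E], [Y → . ) ) a], [Y → . ) E], [Y → . a] }  — shift
  I2: { [S → A . a a] }  — shift
  I3: { [E' → E .] }  — accept
  I4: { [E → S . d a] }  — shift
  I5: { [A → Y .] }  — reduce
  I6: { [A → a .], [Y → a .] }  — 2 reduces
  I7: { [A → d . Y], [Y → . ) ) a], [Y → . ) E], [Y → . a] }  — shift
  I8: { [A → . ) E a], [A → . Y], [A → . a], [A → . d Y], [E → . S d a], [S → . A a a], [Y → ) . ) a], [Y → ) . E], [Y → . ) ) a], [Y → . ) E], [Y → . a] }  — shift
  I9: { [A → d Y .] }  — reduce
  I10: { [Y → a .] }  — reduce
  I11: { [A → ) . E a], [A → . ) E a], [A → . Y], [A → . a], [A → . d Y], [E → . S d a], [S → . A a a], [Y → ) ) . a], [Y → ) . ) a], [Y → ) . E], [Y → . ) ) a], [Y → . ) E], [Y → . a] }  — shift
  I12: { [Y → ) E .] }  — reduce
  I13: { [A → ) E . a], [Y → ) E .] }  — shift, reduce
  I14: { [A → a .], [Y → ) ) a .], [Y → a .] }  — 3 reduces
  I15: { [A → ) E a .] }  — reduce
  I16: { [E → S d . a] }  — shift
  I17: { [E → S d a .] }  — reduce
  I18: { [S → A a . a] }  — shift
  I19: { [S → A a a .] }  — reduce

I6 contains complete items [A → a .], [Y → a .] — reduce-reduce conflict.
I14 contains complete items [A → a .], [Y → ) ) a .], [Y → a .] — reduce-reduce conflict.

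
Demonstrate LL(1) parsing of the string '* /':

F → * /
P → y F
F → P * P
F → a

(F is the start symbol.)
LL(1) parsing maintains a stack (initially the start symbol over $) and the input. At each step: if the stack top is a terminal, match it against the current input token; if it is a non-terminal N, replace it with the RHS of M[N, lookahead] (the unique production whose predict set contains the lookahead).

Stack is shown with the top on the left.

Stack  Input  Action
--------------------
F $    * / $  output F → * /
* / $  * / $  match '*'
/ $    / $    match '/'
$      $      accept

The string is accepted.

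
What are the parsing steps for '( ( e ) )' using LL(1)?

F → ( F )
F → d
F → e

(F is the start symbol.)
Stack is shown with the top on the left.

Stack      Input        Action
------------------------------
F $        ( ( e ) ) $  output F → ( F )
( F ) $    ( ( e ) ) $  match '('
F ) $      ( e ) ) $    output F → ( F )
( F ) ) $  ( e ) ) $    match '('
F ) ) $    e ) ) $      output F → e
e ) ) $    e ) ) $      match 'e'
) ) $      ) ) $        match ')'
) $        ) $          match ')'
$          $            accept

The string is accepted.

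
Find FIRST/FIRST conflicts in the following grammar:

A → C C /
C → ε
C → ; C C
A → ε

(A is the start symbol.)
No FIRST/FIRST conflicts.

A FIRST/FIRST conflict occurs when two productions N → α and N → β for the same non-terminal have FIRST(α) ∩ FIRST(β) ≠ ∅ (with ε ∈ FIRST of a nullable right-hand side, so two nullable alternatives also conflict).

FIRST sets of the non-terminals at (or reachable through a nullable prefix from) the front of some alternative:
  FIRST(C) = { ';', ε }

Productions for A:
  A → C C /: FIRST = { '/', ';' }
  A → ε: FIRST = { ε }
Productions for C:
  C → ε: FIRST = { ε }
  C → ; C C: FIRST = { ';' }

All alternatives of each non-terminal have pairwise disjoint FIRST sets.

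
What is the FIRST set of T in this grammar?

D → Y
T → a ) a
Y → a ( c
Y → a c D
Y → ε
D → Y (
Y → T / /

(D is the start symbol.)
From T → a ) a:
  - a is a terminal: add 'a' and stop

Collecting: FIRST(T) = { 'a' }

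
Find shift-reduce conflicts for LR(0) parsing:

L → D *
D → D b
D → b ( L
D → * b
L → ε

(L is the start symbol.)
Yes — I0: [L → .] vs [D → . * b]; I5: [L → .] vs [D → . * b]

A shift-reduce conflict occurs when an LR(0) state has both:
  - a complete (reduce) item [A → α .] (dot at the end), and
  - a shift item [B → β . c γ] (dot before a terminal).

Augment with L' → L and build the canonical LR(0) collection (I0 = CLOSURE({[L' → . L]}), then GOTO on every symbol after a dot until no new states appear). It has 10 states:
  I0: { [D → . * b], [D → . D b], [D → . b ( L], [L → . D *], [L → .], [L' → . L] }  — shift, reduce
  I1: { [D → * . b] }  — shift
  I2: { [D → D . b], [L → D . *] }  — shift
  I3: { [L' → L .] }  — accept
  I4: { [D → b . ( L] }  — shift
  I5: { [D → . * b], [D → . D b], [D → . b ( L], [D → b ( . L], [L → . D *], [L → .] }  — shift, reduce
  I6: { [D → b ( L .] }  — reduce
  I7: { [L → D * .] }  — reduce
  I8: { [D → D b .] }  — reduce
  I9: { [D → * b .] }  — reduce

I0 contains reduce item [L → .] and shift items [D → . * b], [D → . b ( L] — shift-reduce conflict.
I5 contains reduce item [L → .] and shift items [D → . * b], [D → . b ( L] — shift-reduce conflict.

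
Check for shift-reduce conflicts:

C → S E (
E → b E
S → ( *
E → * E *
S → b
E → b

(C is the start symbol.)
Augment with C' → C and build the canonical LR(0) collection (I0 = CLOSURE({[C' → . C]}), then GOTO on every symbol after a dot until no new states appear). It has 13 states:
  I0: { [C → . S E (], [C' → . C], [S → . ( *], [S → . b] }  — shift
  I1: { [S → ( . *] }  — shift
  I2: { [C' → C .] }  — accept
  I3: { [C → S . E (], [E → . * E *], [E → . b E], [E → . b] }  — shift
  I4: { [S → b .] }  — reduce
  I5: { [E → * . E *], [E → . * E *], [E → . b E], [E → . b] }  — shift
  I6: { [C → S E . (] }  — shift
  I7: { [E → . * E *], [E → . b E], [E → . b], [E → b . E], [E → b .] }  — shift, reduce
  I8: { [E → b E .] }  — reduce
  I9: { [C → S E ( .] }  — reduce
  I10: { [E → * E . *] }  — shift
  I11: { [E → * E * .] }  — reduce
  I12: { [S → ( * .] }  — reduce

I7 contains reduce item [E → b .] and shift items [E → . * E *], [E → . b], [E → . b E] — shift-reduce conflict.

Answer: Yes — I7: [E → b .] vs [E → . * E *]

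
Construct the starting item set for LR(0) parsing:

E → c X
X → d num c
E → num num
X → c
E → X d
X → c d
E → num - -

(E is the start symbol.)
First, augment the grammar with E' → E
I₀ = CLOSURE({ [E' → . E] }):
  [E' → . E] has the dot before E: add [E → . c X], [E → . num num], [E → . X d], [E → . num - -]
  [E → . X d] has the dot before X: add [X → . d num c], [X → . c], [X → . c d]
No further items can be added.

I₀ = { [E → . X d], [E → . c X], [E → . num - -], [E → . num num], [E' → . E], [X → . c d], [X → . c], [X → . d num c] }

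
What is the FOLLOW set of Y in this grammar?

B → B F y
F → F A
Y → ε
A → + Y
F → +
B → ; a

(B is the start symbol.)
{ '+', 'y' }

To compute FOLLOW(Y), find every occurrence of Y on a right-hand side N → α Y β: add FIRST(β) \ {ε}, and if β is empty or nullable also add FOLLOW(N). Iterate to a fixed point.

In A → + Y: Y is at the end, add FOLLOW(A)

The FOLLOW sets referred to above (computed the same way, to a fixed point):
  FOLLOW(A) = { '+', 'y' }

Taking the union: FOLLOW(Y) = { '+', 'y' }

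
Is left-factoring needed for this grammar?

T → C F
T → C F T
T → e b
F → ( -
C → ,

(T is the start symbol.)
Yes, T has productions with common prefix 'C F'

Left-factoring is needed when two productions for the same non-terminal
share a common prefix on the right-hand side.

Productions for T:
  T → C F
  T → C F T
  T → e b

Found common prefix 'C F' in productions for T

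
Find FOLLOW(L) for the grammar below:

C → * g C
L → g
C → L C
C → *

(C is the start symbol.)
To compute FOLLOW(L), find every occurrence of L on a right-hand side N → α L β: add FIRST(β) \ {ε}, and if β is empty or nullable also add FOLLOW(N). Iterate to a fixed point.

In C → L C: L is followed by C, add FIRST(C) \ {ε} = { '*', 'g' }

Taking the union: FOLLOW(L) = { '*', 'g' }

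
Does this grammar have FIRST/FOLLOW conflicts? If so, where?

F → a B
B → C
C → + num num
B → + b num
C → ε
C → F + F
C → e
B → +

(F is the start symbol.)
Nullable non-terminals: B, C.
FIRST sets used below: FIRST(C) = { '+', 'a', 'e', ε }, FIRST(F) = { 'a' }

B: nullable alternative(s) B → C; FOLLOW(B) = { $, '+' }
  B → C: FIRST \ {ε} = { '+', 'a', 'e' } — this is the only nullable alternative, skip
  B → + b num: FIRST \ {ε} = { '+' } — overlaps FOLLOW(B) on { '+' }: CONFLICT
  B → +: FIRST \ {ε} = { '+' } — overlaps FOLLOW(B) on { '+' }: CONFLICT

C: nullable alternative(s) C → ε; FOLLOW(C) = { $, '+' }
  C → + num num: FIRST \ {ε} = { '+' } — overlaps FOLLOW(C) on { '+' }: CONFLICT
  C → ε: FIRST \ {ε} = { } — this is the only nullable alternative, skip
  C → F + F: FIRST \ {ε} = { 'a' } — disjoint from FOLLOW(C)
  C → e: FIRST \ {ε} = { 'e' } — disjoint from FOLLOW(C)

F has no nullable alternative, so no FIRST/FOLLOW check is needed there.

So the grammar has 3 FIRST/FOLLOW conflicts (marked CONFLICT above).

Answer: Yes. B → '+' b num with FOLLOW(B) on { '+' }; B → '+' with FOLLOW(B) on { '+' }; C → '+' num num with FOLLOW(C) on { '+' }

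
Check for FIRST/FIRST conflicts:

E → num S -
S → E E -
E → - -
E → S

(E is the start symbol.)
A FIRST/FIRST conflict occurs when two productions N → α and N → β for the same non-terminal have FIRST(α) ∩ FIRST(β) ≠ ∅ (with ε ∈ FIRST of a nullable right-hand side, so two nullable alternatives also conflict).

FIRST sets of the non-terminals at (or reachable through a nullable prefix from) the front of some alternative:
  FIRST(S) = { '-', 'num' }

Productions for E:
  E → num S -: FIRST = { 'num' }
  E → - -: FIRST = { '-' }
  E → S: FIRST = { '-', 'num' }
S has only one production, so no FIRST/FIRST conflict is possible there.

Conflict for E: E → num S - and E → S
  Overlap: { 'num' }
Conflict for E: E → - - and E → S
  Overlap: { '-' }

Answer: Yes. E → num S '-' / E → S on { 'num' }; E → '-' '-' / E → S on { '-' }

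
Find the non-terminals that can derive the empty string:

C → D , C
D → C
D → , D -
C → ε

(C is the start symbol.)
{ 'C', 'D' }

ε-productions: C → ε
So C is immediately nullable.
D → C: every symbol on the right is nullable, so D is nullable too.
Every non-terminal is now nullable.
Nullable = { 'C', 'D' }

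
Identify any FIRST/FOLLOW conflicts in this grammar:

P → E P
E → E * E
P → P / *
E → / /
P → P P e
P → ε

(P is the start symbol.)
Yes. P → E P with FOLLOW(P) on { '/' }; P → P '/' '*' with FOLLOW(P) on { '/', 'e' }; P → P P e with FOLLOW(P) on { '/', 'e' }

Nullable non-terminals: P.
FIRST sets used below: FIRST(E) = { '/' }, FIRST(P) = { '/', 'e', ε }

P: nullable alternative(s) P → ε; FOLLOW(P) = { $, '/', 'e' }
  P → E P: FIRST \ {ε} = { '/' } — overlaps FOLLOW(P) on { '/' }: CONFLICT
  P → P / *: FIRST \ {ε} = { '/', 'e' } — overlaps FOLLOW(P) on { '/', 'e' }: CONFLICT
  P → P P e: FIRST \ {ε} = { '/', 'e' } — overlaps FOLLOW(P) on { '/', 'e' }: CONFLICT
  P → ε: FIRST \ {ε} = { } — this is the only nullable alternative, skip

E has no nullable alternative, so no FIRST/FOLLOW check is needed there.

So the grammar has 3 FIRST/FOLLOW conflicts (marked CONFLICT above).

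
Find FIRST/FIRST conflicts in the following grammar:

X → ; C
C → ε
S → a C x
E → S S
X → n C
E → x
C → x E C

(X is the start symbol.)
FIRST sets of the non-terminals at (or reachable through a nullable prefix from) the front of some alternative:
  FIRST(S) = { 'a' }

Productions for X:
  X → ; C: FIRST = { ';' }
  X → n C: FIRST = { 'n' }
Productions for C:
  C → ε: FIRST = { ε }
  C → x E C: FIRST = { 'x' }
Productions for E:
  E → S S: FIRST = { 'a' }
  E → x: FIRST = { 'x' }
S has only one production, so no FIRST/FIRST conflict is possible there.

All alternatives of each non-terminal have pairwise disjoint FIRST sets.

Answer: No FIRST/FIRST conflicts.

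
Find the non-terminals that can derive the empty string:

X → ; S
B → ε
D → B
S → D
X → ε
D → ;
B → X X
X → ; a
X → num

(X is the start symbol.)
A non-terminal is nullable if it can derive ε (the empty string): either it has an ε-production, or it has a production whose right-hand side consists entirely of nullable non-terminals.

ε-productions: B → ε, X → ε
So B, X are immediately nullable.
D → B: every symbol on the right is nullable, so D is nullable too.
S → D: every symbol on the right is nullable, so S is nullable too.
Every non-terminal is now nullable.
Nullable = { 'B', 'D', 'S', 'X' }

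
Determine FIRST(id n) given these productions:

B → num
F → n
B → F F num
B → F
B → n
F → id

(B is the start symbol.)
To compute FIRST(id n), process the symbols left to right:
Symbol id is a terminal. Add 'id' and stop.
FIRST(id n) = { 'id' }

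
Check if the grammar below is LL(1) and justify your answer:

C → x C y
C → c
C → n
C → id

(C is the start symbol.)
Yes, the grammar is LL(1).

For C:
  PREDICT(C → x C y) = { 'x' }
  PREDICT(C → c) = { 'c' }
  PREDICT(C → n) = { 'n' }
  PREDICT(C → id) = { 'id' }

All predict sets are disjoint. The grammar IS LL(1).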